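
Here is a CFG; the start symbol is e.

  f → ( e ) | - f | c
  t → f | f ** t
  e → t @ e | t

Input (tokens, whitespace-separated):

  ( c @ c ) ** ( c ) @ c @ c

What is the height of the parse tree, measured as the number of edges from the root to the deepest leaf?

[e [t [f ( [e [t [f c]] @ [e [t [f c]]]] )] ** [t [f ( [e [t [f c]]] )]]] @ [e [t [f c]] @ [e [t [f c]]]]]

7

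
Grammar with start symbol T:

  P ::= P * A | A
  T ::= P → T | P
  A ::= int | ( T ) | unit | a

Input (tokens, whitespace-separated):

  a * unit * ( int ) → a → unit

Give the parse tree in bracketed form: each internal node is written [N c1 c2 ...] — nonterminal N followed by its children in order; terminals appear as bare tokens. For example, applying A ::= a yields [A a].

[T [P [P [P [A a]] * [A unit]] * [A ( [T [P [A int]]] )]] → [T [P [A a]] → [T [P [A unit]]]]]

T
P → T
P * A → T
P * A * A → T
A * A * A → T
a * A * A → T
a * unit * A → T
a * unit * ( T ) → T
a * unit * ( P ) → T
a * unit * ( A ) → T
a * unit * ( int ) → T
a * unit * ( int ) → P → T
a * unit * ( int ) → A → T
a * unit * ( int ) → a → T
a * unit * ( int ) → a → P
a * unit * ( int ) → a → A
a * unit * ( int ) → a → unit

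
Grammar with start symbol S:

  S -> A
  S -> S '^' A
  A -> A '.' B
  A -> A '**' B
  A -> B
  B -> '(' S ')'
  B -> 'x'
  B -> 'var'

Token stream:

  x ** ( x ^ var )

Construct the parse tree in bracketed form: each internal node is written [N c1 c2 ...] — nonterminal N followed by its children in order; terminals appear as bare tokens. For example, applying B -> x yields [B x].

[S [A [A [B x]] ** [B ( [S [S [A [B x]]] ^ [A [B var]]] )]]]

S
A
A ** B
B ** B
x ** B
x ** ( S )
x ** ( S ^ A )
x ** ( A ^ A )
x ** ( B ^ A )
x ** ( x ^ A )
x ** ( x ^ B )
x ** ( x ^ var )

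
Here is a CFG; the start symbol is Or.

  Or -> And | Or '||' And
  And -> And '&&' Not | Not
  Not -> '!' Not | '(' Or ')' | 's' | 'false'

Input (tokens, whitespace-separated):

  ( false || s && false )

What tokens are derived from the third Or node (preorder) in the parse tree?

[Or [And [Not ( [Or [Or [And [Not false]]] || [And [And [Not s]] && [Not false]]] )]]]

false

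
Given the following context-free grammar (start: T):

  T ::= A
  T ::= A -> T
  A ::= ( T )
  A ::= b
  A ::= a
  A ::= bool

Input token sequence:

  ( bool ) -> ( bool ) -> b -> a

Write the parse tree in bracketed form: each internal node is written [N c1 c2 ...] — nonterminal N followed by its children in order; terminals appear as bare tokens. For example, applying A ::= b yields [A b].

[T [A ( [T [A bool]] )] -> [T [A ( [T [A bool]] )] -> [T [A b] -> [T [A a]]]]]

T
A -> T
( T ) -> T
( A ) -> T
( bool ) -> T
( bool ) -> A -> T
( bool ) -> ( T ) -> T
( bool ) -> ( A ) -> T
( bool ) -> ( bool ) -> T
( bool ) -> ( bool ) -> A -> T
( bool ) -> ( bool ) -> b -> T
( bool ) -> ( bool ) -> b -> A
( bool ) -> ( bool ) -> b -> a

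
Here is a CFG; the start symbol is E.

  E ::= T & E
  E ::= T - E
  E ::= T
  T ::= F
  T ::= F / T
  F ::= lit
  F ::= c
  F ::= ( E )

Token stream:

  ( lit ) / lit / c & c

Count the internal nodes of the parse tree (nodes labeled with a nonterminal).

[E [T [F ( [E [T [F lit]]] )] / [T [F lit] / [T [F c]]]] & [E [T [F c]]]]

13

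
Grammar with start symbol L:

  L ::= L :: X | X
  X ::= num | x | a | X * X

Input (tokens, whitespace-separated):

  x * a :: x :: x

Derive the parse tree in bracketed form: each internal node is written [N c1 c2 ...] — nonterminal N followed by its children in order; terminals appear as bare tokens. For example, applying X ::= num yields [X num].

L
L :: X
L :: X :: X
X :: X :: X
X * X :: X :: X
x * X :: X :: X
x * a :: X :: X
x * a :: x :: X
x * a :: x :: x

[L [L [L [X [X x] * [X a]]] :: [X x]] :: [X x]]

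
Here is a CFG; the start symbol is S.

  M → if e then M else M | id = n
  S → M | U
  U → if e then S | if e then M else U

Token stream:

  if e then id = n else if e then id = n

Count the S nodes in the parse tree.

[S [U if e then [M id = n] else [U if e then [S [M id = n]]]]]

2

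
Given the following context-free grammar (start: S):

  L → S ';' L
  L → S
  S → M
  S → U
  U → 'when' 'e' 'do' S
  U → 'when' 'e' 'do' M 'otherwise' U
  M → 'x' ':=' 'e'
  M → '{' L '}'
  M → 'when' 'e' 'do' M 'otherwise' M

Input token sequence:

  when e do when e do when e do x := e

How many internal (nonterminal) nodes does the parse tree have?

[S [U when e do [S [U when e do [S [U when e do [S [M x := e]]]]]]]]

8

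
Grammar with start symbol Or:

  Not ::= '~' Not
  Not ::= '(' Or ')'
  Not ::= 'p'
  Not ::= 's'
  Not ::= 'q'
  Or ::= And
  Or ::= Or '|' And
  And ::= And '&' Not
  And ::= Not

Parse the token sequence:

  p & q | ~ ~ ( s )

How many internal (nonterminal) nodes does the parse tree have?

[Or [Or [And [And [Not p]] & [Not q]]] | [And [Not ~ [Not ~ [Not ( [Or [And [Not s]]] )]]]]]

13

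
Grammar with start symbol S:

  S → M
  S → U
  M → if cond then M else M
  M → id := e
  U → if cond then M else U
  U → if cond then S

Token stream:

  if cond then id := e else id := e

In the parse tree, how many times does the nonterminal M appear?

3

[S [M if cond then [M id := e] else [M id := e]]]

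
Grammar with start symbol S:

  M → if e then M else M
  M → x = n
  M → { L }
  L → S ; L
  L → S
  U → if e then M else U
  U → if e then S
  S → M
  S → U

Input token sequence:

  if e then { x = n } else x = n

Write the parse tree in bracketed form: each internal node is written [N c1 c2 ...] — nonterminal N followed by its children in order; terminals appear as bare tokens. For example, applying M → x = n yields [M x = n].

S
M
if e then M else M
if e then { L } else M
if e then { S } else M
if e then { M } else M
if e then { x = n } else M
if e then { x = n } else x = n

[S [M if e then [M { [L [S [M x = n]]] }] else [M x = n]]]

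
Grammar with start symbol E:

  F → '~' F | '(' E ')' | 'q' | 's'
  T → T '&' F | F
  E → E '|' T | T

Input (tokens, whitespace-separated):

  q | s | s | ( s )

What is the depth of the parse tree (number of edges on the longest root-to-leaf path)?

[E [E [E [E [T [F q]]] | [T [F s]]] | [T [F s]]] | [T [F ( [E [T [F s]]] )]]]

6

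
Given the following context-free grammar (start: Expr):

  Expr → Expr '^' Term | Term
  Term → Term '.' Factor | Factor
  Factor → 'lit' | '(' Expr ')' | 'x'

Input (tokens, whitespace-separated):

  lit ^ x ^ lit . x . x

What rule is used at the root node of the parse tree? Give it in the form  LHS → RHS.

[Expr [Expr [Expr [Term [Factor lit]]] ^ [Term [Factor x]]] ^ [Term [Term [Term [Factor lit]] . [Factor x]] . [Factor x]]]

Expr → Expr '^' Term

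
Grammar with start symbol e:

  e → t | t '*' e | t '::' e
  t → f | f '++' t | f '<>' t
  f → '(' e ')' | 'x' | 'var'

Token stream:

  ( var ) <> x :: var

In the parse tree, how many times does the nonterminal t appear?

[e [t [f ( [e [t [f var]]] )] <> [t [f x]]] :: [e [t [f var]]]]

4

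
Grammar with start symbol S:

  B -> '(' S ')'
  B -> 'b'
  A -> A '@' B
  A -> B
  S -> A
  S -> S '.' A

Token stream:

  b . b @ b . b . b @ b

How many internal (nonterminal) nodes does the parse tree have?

16

[S [S [S [S [A [B b]]] . [A [A [B b]] @ [B b]]] . [A [B b]]] . [A [A [B b]] @ [B b]]]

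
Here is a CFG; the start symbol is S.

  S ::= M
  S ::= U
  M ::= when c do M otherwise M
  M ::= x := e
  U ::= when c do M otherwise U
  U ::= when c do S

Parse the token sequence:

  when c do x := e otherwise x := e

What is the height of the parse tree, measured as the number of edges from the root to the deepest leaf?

3

[S [M when c do [M x := e] otherwise [M x := e]]]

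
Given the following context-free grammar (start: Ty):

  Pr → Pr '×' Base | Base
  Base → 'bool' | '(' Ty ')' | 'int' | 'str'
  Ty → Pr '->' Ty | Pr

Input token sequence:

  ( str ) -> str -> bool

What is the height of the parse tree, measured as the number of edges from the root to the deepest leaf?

[Ty [Pr [Base ( [Ty [Pr [Base str]]] )]] -> [Ty [Pr [Base str]] -> [Ty [Pr [Base bool]]]]]

6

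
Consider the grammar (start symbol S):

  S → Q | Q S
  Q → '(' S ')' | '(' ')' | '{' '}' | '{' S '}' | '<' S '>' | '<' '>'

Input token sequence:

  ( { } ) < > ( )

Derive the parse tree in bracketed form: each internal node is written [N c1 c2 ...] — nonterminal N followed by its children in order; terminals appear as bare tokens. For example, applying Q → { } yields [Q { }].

S
Q S
( S ) S
( Q ) S
( { } ) S
( { } ) Q S
( { } ) < > S
( { } ) < > Q
( { } ) < > ( )

[S [Q ( [S [Q { }]] )] [S [Q < >] [S [Q ( )]]]]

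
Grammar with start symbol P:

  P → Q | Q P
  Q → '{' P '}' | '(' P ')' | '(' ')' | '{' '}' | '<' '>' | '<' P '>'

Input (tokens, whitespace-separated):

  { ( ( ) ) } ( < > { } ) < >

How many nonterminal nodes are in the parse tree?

14

[P [Q { [P [Q ( [P [Q ( )]] )]] }] [P [Q ( [P [Q < >] [P [Q { }]]] )] [P [Q < >]]]]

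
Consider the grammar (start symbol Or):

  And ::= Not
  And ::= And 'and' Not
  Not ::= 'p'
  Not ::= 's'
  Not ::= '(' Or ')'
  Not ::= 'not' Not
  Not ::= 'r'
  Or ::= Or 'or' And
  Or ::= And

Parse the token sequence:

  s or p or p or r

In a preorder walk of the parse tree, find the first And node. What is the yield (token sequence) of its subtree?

[Or [Or [Or [Or [And [Not s]]] or [And [Not p]]] or [And [Not p]]] or [And [Not r]]]

s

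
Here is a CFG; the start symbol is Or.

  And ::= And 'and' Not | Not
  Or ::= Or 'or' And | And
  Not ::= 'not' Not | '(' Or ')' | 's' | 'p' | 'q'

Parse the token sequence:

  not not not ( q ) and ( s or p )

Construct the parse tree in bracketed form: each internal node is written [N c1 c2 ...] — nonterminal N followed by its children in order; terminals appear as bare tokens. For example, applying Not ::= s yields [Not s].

[Or [And [And [Not not [Not not [Not not [Not ( [Or [And [Not q]]] )]]]]] and [Not ( [Or [Or [And [Not s]]] or [And [Not p]]] )]]]

Or
And
And and Not
Not and Not
not Not and Not
not not Not and Not
not not not Not and Not
not not not ( Or ) and Not
not not not ( And ) and Not
not not not ( Not ) and Not
not not not ( q ) and Not
not not not ( q ) and ( Or )
not not not ( q ) and ( Or or And )
not not not ( q ) and ( And or And )
not not not ( q ) and ( Not or And )
not not not ( q ) and ( s or And )
not not not ( q ) and ( s or Not )
not not not ( q ) and ( s or p )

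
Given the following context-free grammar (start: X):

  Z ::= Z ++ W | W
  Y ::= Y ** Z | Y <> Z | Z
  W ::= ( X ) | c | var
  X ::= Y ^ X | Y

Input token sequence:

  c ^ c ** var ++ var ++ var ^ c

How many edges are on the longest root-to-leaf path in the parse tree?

[X [Y [Z [W c]]] ^ [X [Y [Y [Z [W c]]] ** [Z [Z [Z [W var]] ++ [W var]] ++ [W var]]] ^ [X [Y [Z [W c]]]]]]

7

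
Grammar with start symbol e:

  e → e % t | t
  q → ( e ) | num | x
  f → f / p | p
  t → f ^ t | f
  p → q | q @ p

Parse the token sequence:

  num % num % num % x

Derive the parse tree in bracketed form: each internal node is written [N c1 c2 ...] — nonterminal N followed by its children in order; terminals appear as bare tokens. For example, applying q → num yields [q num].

[e [e [e [e [t [f [p [q num]]]]] % [t [f [p [q num]]]]] % [t [f [p [q num]]]]] % [t [f [p [q x]]]]]

e
e % t
e % t % t
e % t % t % t
t % t % t % t
f % t % t % t
p % t % t % t
q % t % t % t
num % t % t % t
num % f % t % t
num % p % t % t
num % q % t % t
num % num % t % t
num % num % f % t
num % num % p % t
num % num % q % t
num % num % num % t
num % num % num % f
num % num % num % p
num % num % num % q
num % num % num % x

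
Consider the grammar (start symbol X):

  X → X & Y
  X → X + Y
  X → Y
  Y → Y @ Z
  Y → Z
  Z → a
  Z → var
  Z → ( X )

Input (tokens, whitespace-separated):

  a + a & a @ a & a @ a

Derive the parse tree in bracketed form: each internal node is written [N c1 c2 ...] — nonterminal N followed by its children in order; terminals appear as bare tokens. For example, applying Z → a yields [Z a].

[X [X [X [X [Y [Z a]]] + [Y [Z a]]] & [Y [Y [Z a]] @ [Z a]]] & [Y [Y [Z a]] @ [Z a]]]

X
X & Y
X & Y & Y
X + Y & Y & Y
Y + Y & Y & Y
Z + Y & Y & Y
a + Y & Y & Y
a + Z & Y & Y
a + a & Y & Y
a + a & Y @ Z & Y
a + a & Z @ Z & Y
a + a & a @ Z & Y
a + a & a @ a & Y
a + a & a @ a & Y @ Z
a + a & a @ a & Z @ Z
a + a & a @ a & a @ Z
a + a & a @ a & a @ a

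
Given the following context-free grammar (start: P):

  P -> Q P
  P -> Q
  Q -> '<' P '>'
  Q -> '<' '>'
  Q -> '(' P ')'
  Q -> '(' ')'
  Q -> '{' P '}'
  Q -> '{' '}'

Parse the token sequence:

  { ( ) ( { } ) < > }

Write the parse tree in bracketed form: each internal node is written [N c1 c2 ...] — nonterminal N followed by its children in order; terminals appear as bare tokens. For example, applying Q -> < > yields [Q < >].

P
Q
{ P }
{ Q P }
{ ( ) P }
{ ( ) Q P }
{ ( ) ( P ) P }
{ ( ) ( Q ) P }
{ ( ) ( { } ) P }
{ ( ) ( { } ) Q }
{ ( ) ( { } ) < > }

[P [Q { [P [Q ( )] [P [Q ( [P [Q { }]] )] [P [Q < >]]]] }]]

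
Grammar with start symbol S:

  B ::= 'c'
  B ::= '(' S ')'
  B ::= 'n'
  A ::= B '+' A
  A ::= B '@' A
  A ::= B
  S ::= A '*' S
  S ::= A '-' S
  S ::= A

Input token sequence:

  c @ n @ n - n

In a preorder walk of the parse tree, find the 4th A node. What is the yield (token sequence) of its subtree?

n

[S [A [B c] @ [A [B n] @ [A [B n]]]] - [S [A [B n]]]]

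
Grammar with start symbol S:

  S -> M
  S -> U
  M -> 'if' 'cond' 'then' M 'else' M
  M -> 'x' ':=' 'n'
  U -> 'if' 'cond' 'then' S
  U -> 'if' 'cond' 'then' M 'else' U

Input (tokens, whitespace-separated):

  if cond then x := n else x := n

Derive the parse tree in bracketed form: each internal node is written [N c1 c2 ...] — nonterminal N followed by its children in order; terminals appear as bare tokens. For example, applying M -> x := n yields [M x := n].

S
M
if cond then M else M
if cond then x := n else M
if cond then x := n else x := n

[S [M if cond then [M x := n] else [M x := n]]]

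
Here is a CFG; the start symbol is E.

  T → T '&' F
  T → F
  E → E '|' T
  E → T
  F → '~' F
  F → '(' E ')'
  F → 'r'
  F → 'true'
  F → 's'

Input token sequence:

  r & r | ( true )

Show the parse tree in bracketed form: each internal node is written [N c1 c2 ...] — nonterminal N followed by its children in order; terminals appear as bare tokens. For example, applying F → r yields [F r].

E
E | T
T | T
T & F | T
F & F | T
r & F | T
r & r | T
r & r | F
r & r | ( E )
r & r | ( T )
r & r | ( F )
r & r | ( true )

[E [E [T [T [F r]] & [F r]]] | [T [F ( [E [T [F true]]] )]]]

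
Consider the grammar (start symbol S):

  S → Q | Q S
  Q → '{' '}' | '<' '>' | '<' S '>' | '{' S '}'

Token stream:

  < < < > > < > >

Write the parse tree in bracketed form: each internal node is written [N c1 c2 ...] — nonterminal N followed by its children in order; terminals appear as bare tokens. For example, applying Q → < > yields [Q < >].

S
Q
< S >
< Q S >
< < S > S >
< < Q > S >
< < < > > S >
< < < > > Q >
< < < > > < > >

[S [Q < [S [Q < [S [Q < >]] >] [S [Q < >]]] >]]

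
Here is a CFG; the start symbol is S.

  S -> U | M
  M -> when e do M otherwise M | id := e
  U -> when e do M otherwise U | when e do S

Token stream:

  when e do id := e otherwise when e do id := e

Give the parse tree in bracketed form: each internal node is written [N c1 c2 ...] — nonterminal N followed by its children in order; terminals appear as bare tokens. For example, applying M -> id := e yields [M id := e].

S
U
when e do M otherwise U
when e do id := e otherwise U
when e do id := e otherwise when e do S
when e do id := e otherwise when e do M
when e do id := e otherwise when e do id := e

[S [U when e do [M id := e] otherwise [U when e do [S [M id := e]]]]]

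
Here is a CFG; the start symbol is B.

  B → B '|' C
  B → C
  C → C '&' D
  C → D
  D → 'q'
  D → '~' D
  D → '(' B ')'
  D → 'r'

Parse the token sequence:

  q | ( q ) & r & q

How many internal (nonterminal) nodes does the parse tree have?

13

[B [B [C [D q]]] | [C [C [C [D ( [B [C [D q]]] )]] & [D r]] & [D q]]]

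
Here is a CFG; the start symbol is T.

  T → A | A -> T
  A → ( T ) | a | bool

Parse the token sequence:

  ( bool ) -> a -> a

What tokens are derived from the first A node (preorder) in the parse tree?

[T [A ( [T [A bool]] )] -> [T [A a] -> [T [A a]]]]

( bool )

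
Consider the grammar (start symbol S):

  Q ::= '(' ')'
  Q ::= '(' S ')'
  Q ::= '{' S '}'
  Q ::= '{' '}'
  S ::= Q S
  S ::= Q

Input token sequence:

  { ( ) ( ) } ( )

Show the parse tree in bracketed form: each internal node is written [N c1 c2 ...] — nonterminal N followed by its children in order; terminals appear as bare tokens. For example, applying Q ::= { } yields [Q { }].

S
Q S
{ S } S
{ Q S } S
{ ( ) S } S
{ ( ) Q } S
{ ( ) ( ) } S
{ ( ) ( ) } Q
{ ( ) ( ) } ( )

[S [Q { [S [Q ( )] [S [Q ( )]]] }] [S [Q ( )]]]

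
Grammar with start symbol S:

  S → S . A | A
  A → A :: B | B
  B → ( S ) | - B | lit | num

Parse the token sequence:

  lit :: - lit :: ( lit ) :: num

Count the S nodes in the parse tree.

[S [A [A [A [A [B lit]] :: [B - [B lit]]] :: [B ( [S [A [B lit]]] )]] :: [B num]]]

2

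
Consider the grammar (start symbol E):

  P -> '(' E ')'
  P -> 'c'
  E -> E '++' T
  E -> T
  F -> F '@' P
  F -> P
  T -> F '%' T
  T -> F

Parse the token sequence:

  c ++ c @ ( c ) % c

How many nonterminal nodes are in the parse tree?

[E [E [T [F [P c]]]] ++ [T [F [F [P c]] @ [P ( [E [T [F [P c]]]] )]] % [T [F [P c]]]]]

17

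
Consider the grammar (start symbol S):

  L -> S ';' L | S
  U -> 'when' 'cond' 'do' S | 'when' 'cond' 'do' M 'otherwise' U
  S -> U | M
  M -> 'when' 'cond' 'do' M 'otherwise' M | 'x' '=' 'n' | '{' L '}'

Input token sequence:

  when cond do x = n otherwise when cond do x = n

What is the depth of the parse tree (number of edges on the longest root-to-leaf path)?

5

[S [U when cond do [M x = n] otherwise [U when cond do [S [M x = n]]]]]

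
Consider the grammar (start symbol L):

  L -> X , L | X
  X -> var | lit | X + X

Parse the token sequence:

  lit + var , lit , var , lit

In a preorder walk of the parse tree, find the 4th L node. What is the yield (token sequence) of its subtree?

[L [X [X lit] + [X var]] , [L [X lit] , [L [X var] , [L [X lit]]]]]

lit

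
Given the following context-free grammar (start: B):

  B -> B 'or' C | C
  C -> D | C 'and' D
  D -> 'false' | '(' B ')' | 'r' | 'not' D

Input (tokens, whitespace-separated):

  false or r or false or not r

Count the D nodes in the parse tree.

5

[B [B [B [B [C [D false]]] or [C [D r]]] or [C [D false]]] or [C [D not [D r]]]]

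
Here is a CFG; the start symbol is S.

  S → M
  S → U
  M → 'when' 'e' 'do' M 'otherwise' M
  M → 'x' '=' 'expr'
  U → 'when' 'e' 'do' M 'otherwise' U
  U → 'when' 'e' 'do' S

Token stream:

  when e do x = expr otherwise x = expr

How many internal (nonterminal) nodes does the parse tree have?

[S [M when e do [M x = expr] otherwise [M x = expr]]]

4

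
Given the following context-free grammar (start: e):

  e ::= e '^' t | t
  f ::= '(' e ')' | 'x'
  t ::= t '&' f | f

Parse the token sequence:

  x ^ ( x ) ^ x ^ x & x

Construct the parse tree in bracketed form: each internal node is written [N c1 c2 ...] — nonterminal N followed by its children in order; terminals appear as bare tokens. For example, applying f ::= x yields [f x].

e
e ^ t
e ^ t ^ t
e ^ t ^ t ^ t
t ^ t ^ t ^ t
f ^ t ^ t ^ t
x ^ t ^ t ^ t
x ^ f ^ t ^ t
x ^ ( e ) ^ t ^ t
x ^ ( t ) ^ t ^ t
x ^ ( f ) ^ t ^ t
x ^ ( x ) ^ t ^ t
x ^ ( x ) ^ f ^ t
x ^ ( x ) ^ x ^ t
x ^ ( x ) ^ x ^ t & f
x ^ ( x ) ^ x ^ f & f
x ^ ( x ) ^ x ^ x & f
x ^ ( x ) ^ x ^ x & x

[e [e [e [e [t [f x]]] ^ [t [f ( [e [t [f x]]] )]]] ^ [t [f x]]] ^ [t [t [f x]] & [f x]]]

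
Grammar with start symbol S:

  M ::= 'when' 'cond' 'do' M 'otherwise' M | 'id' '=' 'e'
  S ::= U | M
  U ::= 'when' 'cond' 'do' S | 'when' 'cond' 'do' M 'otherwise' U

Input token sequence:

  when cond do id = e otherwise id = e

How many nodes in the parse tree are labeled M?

[S [M when cond do [M id = e] otherwise [M id = e]]]

3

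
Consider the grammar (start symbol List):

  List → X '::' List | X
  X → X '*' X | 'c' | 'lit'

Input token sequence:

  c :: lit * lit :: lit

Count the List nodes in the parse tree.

3

[List [X c] :: [List [X [X lit] * [X lit]] :: [List [X lit]]]]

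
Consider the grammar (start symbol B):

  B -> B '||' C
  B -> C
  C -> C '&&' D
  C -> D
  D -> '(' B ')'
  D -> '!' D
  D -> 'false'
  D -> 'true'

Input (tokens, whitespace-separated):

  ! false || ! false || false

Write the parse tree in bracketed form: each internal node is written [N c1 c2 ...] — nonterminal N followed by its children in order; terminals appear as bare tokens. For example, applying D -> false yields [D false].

[B [B [B [C [D ! [D false]]]] || [C [D ! [D false]]]] || [C [D false]]]

B
B || C
B || C || C
C || C || C
D || C || C
! D || C || C
! false || C || C
! false || D || C
! false || ! D || C
! false || ! false || C
! false || ! false || D
! false || ! false || false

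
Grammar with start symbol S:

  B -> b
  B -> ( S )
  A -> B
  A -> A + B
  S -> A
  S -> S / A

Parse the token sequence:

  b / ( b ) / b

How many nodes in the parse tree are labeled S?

[S [S [S [A [B b]]] / [A [B ( [S [A [B b]]] )]]] / [A [B b]]]

4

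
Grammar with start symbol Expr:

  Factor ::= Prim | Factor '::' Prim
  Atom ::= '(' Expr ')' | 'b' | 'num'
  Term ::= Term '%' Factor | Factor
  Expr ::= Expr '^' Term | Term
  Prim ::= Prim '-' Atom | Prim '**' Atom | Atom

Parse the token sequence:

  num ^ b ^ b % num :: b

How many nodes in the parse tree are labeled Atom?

[Expr [Expr [Expr [Term [Factor [Prim [Atom num]]]]] ^ [Term [Factor [Prim [Atom b]]]]] ^ [Term [Term [Factor [Prim [Atom b]]]] % [Factor [Factor [Prim [Atom num]]] :: [Prim [Atom b]]]]]

5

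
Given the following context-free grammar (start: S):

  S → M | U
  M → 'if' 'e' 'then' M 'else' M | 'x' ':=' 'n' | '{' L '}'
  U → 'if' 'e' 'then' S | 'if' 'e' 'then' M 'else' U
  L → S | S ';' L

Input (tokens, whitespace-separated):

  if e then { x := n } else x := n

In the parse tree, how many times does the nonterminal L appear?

[S [M if e then [M { [L [S [M x := n]]] }] else [M x := n]]]

1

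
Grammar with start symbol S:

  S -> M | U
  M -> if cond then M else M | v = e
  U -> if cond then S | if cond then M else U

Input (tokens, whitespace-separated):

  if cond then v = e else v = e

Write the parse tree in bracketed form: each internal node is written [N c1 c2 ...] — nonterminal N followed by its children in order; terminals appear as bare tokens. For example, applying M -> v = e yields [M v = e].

S
M
if cond then M else M
if cond then v = e else M
if cond then v = e else v = e

[S [M if cond then [M v = e] else [M v = e]]]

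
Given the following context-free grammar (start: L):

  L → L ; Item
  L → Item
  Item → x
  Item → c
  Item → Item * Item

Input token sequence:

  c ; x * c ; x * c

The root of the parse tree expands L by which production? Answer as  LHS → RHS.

[L [L [L [Item c]] ; [Item [Item x] * [Item c]]] ; [Item [Item x] * [Item c]]]

L → L ; Item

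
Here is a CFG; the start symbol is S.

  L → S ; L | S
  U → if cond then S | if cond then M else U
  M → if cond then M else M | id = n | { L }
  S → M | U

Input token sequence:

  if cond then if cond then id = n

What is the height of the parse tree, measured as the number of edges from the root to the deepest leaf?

6

[S [U if cond then [S [U if cond then [S [M id = n]]]]]]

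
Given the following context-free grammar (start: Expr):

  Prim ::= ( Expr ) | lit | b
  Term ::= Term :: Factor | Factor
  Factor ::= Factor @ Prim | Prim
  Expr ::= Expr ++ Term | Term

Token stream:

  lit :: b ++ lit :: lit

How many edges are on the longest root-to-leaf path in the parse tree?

6

[Expr [Expr [Term [Term [Factor [Prim lit]]] :: [Factor [Prim b]]]] ++ [Term [Term [Factor [Prim lit]]] :: [Factor [Prim lit]]]]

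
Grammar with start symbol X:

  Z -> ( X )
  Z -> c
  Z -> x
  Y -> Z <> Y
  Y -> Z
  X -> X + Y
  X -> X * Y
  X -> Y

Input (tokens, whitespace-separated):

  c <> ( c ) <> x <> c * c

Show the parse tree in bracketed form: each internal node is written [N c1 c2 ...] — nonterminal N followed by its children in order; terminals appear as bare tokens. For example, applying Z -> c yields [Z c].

[X [X [Y [Z c] <> [Y [Z ( [X [Y [Z c]]] )] <> [Y [Z x] <> [Y [Z c]]]]]] * [Y [Z c]]]

X
X * Y
Y * Y
Z <> Y * Y
c <> Y * Y
c <> Z <> Y * Y
c <> ( X ) <> Y * Y
c <> ( Y ) <> Y * Y
c <> ( Z ) <> Y * Y
c <> ( c ) <> Y * Y
c <> ( c ) <> Z <> Y * Y
c <> ( c ) <> x <> Y * Y
c <> ( c ) <> x <> Z * Y
c <> ( c ) <> x <> c * Y
c <> ( c ) <> x <> c * Z
c <> ( c ) <> x <> c * c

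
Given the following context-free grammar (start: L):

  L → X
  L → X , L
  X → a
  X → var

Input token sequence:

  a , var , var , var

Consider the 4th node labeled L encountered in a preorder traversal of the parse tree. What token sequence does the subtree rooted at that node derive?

var

[L [X a] , [L [X var] , [L [X var] , [L [X var]]]]]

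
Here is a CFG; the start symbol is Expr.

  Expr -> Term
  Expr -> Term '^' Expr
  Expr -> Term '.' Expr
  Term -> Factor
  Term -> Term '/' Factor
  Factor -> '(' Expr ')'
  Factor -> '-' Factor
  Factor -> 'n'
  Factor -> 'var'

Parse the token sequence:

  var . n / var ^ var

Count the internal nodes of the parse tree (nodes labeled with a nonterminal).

[Expr [Term [Factor var]] . [Expr [Term [Term [Factor n]] / [Factor var]] ^ [Expr [Term [Factor var]]]]]

11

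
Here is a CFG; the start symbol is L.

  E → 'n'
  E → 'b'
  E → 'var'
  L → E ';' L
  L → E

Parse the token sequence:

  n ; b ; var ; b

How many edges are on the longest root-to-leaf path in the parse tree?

[L [E n] ; [L [E b] ; [L [E var] ; [L [E b]]]]]

5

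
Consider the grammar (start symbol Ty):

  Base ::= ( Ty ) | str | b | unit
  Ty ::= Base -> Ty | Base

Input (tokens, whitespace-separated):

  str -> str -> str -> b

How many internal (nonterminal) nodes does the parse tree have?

[Ty [Base str] -> [Ty [Base str] -> [Ty [Base str] -> [Ty [Base b]]]]]

8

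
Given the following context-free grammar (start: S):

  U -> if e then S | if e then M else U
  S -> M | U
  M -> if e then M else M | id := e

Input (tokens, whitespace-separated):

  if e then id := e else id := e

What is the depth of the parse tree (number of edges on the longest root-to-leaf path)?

[S [M if e then [M id := e] else [M id := e]]]

3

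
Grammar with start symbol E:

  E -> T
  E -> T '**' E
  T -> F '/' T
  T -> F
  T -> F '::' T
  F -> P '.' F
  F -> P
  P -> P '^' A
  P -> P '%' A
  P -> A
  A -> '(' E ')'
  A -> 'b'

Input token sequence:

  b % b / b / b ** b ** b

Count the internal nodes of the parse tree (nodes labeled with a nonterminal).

25

[E [T [F [P [P [A b]] % [A b]]] / [T [F [P [A b]]] / [T [F [P [A b]]]]]] ** [E [T [F [P [A b]]]] ** [E [T [F [P [A b]]]]]]]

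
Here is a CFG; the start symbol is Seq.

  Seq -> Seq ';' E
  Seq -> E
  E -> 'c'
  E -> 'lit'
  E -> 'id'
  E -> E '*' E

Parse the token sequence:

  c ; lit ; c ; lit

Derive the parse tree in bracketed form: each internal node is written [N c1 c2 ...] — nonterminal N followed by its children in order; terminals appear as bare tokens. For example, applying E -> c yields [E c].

[Seq [Seq [Seq [Seq [E c]] ; [E lit]] ; [E c]] ; [E lit]]

Seq
Seq ; E
Seq ; E ; E
Seq ; E ; E ; E
E ; E ; E ; E
c ; E ; E ; E
c ; lit ; E ; E
c ; lit ; c ; E
c ; lit ; c ; lit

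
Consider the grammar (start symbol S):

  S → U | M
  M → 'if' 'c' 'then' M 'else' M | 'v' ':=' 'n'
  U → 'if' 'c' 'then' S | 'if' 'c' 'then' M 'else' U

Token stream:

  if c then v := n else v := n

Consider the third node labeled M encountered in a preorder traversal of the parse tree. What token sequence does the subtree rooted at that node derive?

v := n

[S [M if c then [M v := n] else [M v := n]]]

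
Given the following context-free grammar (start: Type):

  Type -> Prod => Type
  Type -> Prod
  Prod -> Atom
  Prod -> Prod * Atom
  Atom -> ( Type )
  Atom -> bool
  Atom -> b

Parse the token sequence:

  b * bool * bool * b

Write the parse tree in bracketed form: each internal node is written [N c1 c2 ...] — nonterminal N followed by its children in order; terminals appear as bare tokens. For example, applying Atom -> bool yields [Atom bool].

[Type [Prod [Prod [Prod [Prod [Atom b]] * [Atom bool]] * [Atom bool]] * [Atom b]]]

Type
Prod
Prod * Atom
Prod * Atom * Atom
Prod * Atom * Atom * Atom
Atom * Atom * Atom * Atom
b * Atom * Atom * Atom
b * bool * Atom * Atom
b * bool * bool * Atom
b * bool * bool * b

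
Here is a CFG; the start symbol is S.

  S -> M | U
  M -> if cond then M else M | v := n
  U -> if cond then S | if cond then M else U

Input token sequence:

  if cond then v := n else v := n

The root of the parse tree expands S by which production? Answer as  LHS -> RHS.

S -> M

[S [M if cond then [M v := n] else [M v := n]]]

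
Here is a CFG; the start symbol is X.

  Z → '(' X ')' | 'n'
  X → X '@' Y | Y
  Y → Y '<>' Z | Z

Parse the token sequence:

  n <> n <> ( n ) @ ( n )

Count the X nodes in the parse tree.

4

[X [X [Y [Y [Y [Z n]] <> [Z n]] <> [Z ( [X [Y [Z n]]] )]]] @ [Y [Z ( [X [Y [Z n]]] )]]]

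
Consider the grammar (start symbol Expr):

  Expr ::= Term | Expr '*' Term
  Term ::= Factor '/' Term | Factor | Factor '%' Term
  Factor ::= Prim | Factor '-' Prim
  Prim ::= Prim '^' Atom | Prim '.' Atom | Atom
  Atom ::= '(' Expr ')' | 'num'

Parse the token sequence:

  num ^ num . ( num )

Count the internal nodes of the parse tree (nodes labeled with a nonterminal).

[Expr [Term [Factor [Prim [Prim [Prim [Atom num]] ^ [Atom num]] . [Atom ( [Expr [Term [Factor [Prim [Atom num]]]]] )]]]]]

14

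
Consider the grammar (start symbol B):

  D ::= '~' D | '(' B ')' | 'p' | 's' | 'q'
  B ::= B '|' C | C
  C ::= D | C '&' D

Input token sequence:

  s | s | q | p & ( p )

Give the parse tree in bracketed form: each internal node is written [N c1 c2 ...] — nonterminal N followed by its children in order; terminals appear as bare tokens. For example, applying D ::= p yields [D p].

B
B | C
B | C | C
B | C | C | C
C | C | C | C
D | C | C | C
s | C | C | C
s | D | C | C
s | s | C | C
s | s | D | C
s | s | q | C
s | s | q | C & D
s | s | q | D & D
s | s | q | p & D
s | s | q | p & ( B )
s | s | q | p & ( C )
s | s | q | p & ( D )
s | s | q | p & ( p )

[B [B [B [B [C [D s]]] | [C [D s]]] | [C [D q]]] | [C [C [D p]] & [D ( [B [C [D p]]] )]]]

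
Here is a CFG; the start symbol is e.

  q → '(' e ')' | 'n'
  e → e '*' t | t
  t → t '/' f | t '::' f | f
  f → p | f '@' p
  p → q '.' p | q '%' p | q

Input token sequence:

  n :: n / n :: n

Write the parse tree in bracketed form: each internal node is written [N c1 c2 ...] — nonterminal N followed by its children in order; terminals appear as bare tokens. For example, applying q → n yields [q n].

e
t
t :: f
t / f :: f
t :: f / f :: f
f :: f / f :: f
p :: f / f :: f
q :: f / f :: f
n :: f / f :: f
n :: p / f :: f
n :: q / f :: f
n :: n / f :: f
n :: n / p :: f
n :: n / q :: f
n :: n / n :: f
n :: n / n :: p
n :: n / n :: q
n :: n / n :: n

[e [t [t [t [t [f [p [q n]]]] :: [f [p [q n]]]] / [f [p [q n]]]] :: [f [p [q n]]]]]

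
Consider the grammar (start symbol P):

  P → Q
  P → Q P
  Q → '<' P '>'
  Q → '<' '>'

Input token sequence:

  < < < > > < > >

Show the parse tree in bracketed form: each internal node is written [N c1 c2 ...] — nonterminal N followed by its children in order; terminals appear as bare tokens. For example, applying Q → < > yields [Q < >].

P
Q
< P >
< Q P >
< < P > P >
< < Q > P >
< < < > > P >
< < < > > Q >
< < < > > < > >

[P [Q < [P [Q < [P [Q < >]] >] [P [Q < >]]] >]]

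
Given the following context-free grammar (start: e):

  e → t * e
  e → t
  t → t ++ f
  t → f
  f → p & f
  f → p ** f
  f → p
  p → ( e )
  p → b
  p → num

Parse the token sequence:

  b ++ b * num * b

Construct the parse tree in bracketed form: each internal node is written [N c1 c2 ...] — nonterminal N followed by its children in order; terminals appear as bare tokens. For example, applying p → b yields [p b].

[e [t [t [f [p b]]] ++ [f [p b]]] * [e [t [f [p num]]] * [e [t [f [p b]]]]]]

e
t * e
t ++ f * e
f ++ f * e
p ++ f * e
b ++ f * e
b ++ p * e
b ++ b * e
b ++ b * t * e
b ++ b * f * e
b ++ b * p * e
b ++ b * num * e
b ++ b * num * t
b ++ b * num * f
b ++ b * num * p
b ++ b * num * b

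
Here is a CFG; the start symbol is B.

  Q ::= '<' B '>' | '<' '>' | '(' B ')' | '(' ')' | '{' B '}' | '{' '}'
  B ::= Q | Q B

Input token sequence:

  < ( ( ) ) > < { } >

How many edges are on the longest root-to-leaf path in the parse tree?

6

[B [Q < [B [Q ( [B [Q ( )]] )]] >] [B [Q < [B [Q { }]] >]]]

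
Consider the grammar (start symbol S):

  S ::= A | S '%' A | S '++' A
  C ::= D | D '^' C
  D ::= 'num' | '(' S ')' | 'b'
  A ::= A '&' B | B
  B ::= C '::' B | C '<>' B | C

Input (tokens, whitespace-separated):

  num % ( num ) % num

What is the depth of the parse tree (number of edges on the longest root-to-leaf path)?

11

[S [S [S [A [B [C [D num]]]]] % [A [B [C [D ( [S [A [B [C [D num]]]]] )]]]]] % [A [B [C [D num]]]]]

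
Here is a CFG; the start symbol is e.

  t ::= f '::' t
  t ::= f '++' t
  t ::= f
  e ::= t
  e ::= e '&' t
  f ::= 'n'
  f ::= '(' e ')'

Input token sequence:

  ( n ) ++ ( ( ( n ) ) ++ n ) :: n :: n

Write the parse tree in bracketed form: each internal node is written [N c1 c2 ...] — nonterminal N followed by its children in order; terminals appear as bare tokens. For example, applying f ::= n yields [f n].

[e [t [f ( [e [t [f n]]] )] ++ [t [f ( [e [t [f ( [e [t [f ( [e [t [f n]]] )]]] )] ++ [t [f n]]]] )] :: [t [f n] :: [t [f n]]]]]]

e
t
f ++ t
( e ) ++ t
( t ) ++ t
( f ) ++ t
( n ) ++ t
( n ) ++ f :: t
( n ) ++ ( e ) :: t
( n ) ++ ( t ) :: t
( n ) ++ ( f ++ t ) :: t
( n ) ++ ( ( e ) ++ t ) :: t
( n ) ++ ( ( t ) ++ t ) :: t
( n ) ++ ( ( f ) ++ t ) :: t
( n ) ++ ( ( ( e ) ) ++ t ) :: t
( n ) ++ ( ( ( t ) ) ++ t ) :: t
( n ) ++ ( ( ( f ) ) ++ t ) :: t
( n ) ++ ( ( ( n ) ) ++ t ) :: t
( n ) ++ ( ( ( n ) ) ++ f ) :: t
( n ) ++ ( ( ( n ) ) ++ n ) :: t
( n ) ++ ( ( ( n ) ) ++ n ) :: f :: t
( n ) ++ ( ( ( n ) ) ++ n ) :: n :: t
( n ) ++ ( ( ( n ) ) ++ n ) :: n :: f
( n ) ++ ( ( ( n ) ) ++ n ) :: n :: n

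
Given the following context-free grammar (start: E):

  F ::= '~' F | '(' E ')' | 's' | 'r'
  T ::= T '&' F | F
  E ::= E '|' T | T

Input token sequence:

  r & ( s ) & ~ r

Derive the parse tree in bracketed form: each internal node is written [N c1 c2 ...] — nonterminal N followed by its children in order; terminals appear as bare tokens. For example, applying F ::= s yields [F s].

E
T
T & F
T & F & F
F & F & F
r & F & F
r & ( E ) & F
r & ( T ) & F
r & ( F ) & F
r & ( s ) & F
r & ( s ) & ~ F
r & ( s ) & ~ r

[E [T [T [T [F r]] & [F ( [E [T [F s]]] )]] & [F ~ [F r]]]]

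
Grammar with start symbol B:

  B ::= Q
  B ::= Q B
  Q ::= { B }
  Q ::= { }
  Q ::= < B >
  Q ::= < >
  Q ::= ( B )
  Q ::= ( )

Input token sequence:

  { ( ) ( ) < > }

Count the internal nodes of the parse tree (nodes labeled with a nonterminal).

8

[B [Q { [B [Q ( )] [B [Q ( )] [B [Q < >]]]] }]]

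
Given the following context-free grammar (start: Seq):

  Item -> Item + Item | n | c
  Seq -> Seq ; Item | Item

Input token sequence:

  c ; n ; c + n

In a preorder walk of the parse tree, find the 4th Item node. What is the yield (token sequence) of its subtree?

c

[Seq [Seq [Seq [Item c]] ; [Item n]] ; [Item [Item c] + [Item n]]]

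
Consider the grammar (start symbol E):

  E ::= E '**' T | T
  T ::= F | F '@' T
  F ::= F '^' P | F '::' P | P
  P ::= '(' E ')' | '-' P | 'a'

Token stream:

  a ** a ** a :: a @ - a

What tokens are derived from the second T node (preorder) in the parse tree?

a

[E [E [E [T [F [P a]]]] ** [T [F [P a]]]] ** [T [F [F [P a]] :: [P a]] @ [T [F [P - [P a]]]]]]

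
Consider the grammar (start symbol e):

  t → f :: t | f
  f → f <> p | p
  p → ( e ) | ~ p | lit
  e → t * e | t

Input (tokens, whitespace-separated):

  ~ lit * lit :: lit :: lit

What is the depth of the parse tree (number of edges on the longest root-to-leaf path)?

[e [t [f [p ~ [p lit]]]] * [e [t [f [p lit]] :: [t [f [p lit]] :: [t [f [p lit]]]]]]]

7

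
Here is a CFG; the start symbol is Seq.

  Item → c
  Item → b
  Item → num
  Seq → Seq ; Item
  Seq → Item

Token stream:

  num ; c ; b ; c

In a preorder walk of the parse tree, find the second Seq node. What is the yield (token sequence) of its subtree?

num ; c ; b

[Seq [Seq [Seq [Seq [Item num]] ; [Item c]] ; [Item b]] ; [Item c]]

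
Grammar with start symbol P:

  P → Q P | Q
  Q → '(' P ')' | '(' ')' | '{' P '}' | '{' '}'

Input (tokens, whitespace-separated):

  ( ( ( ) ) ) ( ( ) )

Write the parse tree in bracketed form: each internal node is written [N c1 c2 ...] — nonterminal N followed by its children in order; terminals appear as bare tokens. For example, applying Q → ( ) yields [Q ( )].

[P [Q ( [P [Q ( [P [Q ( )]] )]] )] [P [Q ( [P [Q ( )]] )]]]

P
Q P
( P ) P
( Q ) P
( ( P ) ) P
( ( Q ) ) P
( ( ( ) ) ) P
( ( ( ) ) ) Q
( ( ( ) ) ) ( P )
( ( ( ) ) ) ( Q )
( ( ( ) ) ) ( ( ) )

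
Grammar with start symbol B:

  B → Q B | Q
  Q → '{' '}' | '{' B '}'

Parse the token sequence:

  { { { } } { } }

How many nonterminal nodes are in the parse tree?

[B [Q { [B [Q { [B [Q { }]] }] [B [Q { }]]] }]]

8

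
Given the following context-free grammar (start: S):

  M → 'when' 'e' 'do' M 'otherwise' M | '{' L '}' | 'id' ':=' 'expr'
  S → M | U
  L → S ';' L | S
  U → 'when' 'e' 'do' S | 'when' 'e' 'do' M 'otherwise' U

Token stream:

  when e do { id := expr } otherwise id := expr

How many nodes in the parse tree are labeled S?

2

[S [M when e do [M { [L [S [M id := expr]]] }] otherwise [M id := expr]]]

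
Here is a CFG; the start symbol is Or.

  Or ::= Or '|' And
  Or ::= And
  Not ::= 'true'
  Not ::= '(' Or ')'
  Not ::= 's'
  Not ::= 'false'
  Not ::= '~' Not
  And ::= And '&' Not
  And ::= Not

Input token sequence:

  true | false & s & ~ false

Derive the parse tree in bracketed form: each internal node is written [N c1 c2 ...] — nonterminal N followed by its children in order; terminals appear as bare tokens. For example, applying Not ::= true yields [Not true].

[Or [Or [And [Not true]]] | [And [And [And [Not false]] & [Not s]] & [Not ~ [Not false]]]]

Or
Or | And
And | And
Not | And
true | And
true | And & Not
true | And & Not & Not
true | Not & Not & Not
true | false & Not & Not
true | false & s & Not
true | false & s & ~ Not
true | false & s & ~ false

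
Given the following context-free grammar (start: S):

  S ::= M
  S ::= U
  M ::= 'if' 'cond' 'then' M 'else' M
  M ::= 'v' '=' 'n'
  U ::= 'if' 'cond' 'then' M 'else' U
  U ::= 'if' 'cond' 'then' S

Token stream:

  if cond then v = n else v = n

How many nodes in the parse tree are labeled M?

[S [M if cond then [M v = n] else [M v = n]]]

3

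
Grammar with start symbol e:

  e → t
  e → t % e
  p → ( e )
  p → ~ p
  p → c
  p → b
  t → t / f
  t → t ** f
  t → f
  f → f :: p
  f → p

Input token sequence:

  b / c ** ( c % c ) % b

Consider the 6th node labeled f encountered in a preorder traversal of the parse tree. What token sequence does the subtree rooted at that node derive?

[e [t [t [t [f [p b]]] / [f [p c]]] ** [f [p ( [e [t [f [p c]]] % [e [t [f [p c]]]]] )]]] % [e [t [f [p b]]]]]

b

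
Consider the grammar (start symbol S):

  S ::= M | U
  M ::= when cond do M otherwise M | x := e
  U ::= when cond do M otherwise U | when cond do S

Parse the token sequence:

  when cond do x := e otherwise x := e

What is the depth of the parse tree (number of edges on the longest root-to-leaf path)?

[S [M when cond do [M x := e] otherwise [M x := e]]]

3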